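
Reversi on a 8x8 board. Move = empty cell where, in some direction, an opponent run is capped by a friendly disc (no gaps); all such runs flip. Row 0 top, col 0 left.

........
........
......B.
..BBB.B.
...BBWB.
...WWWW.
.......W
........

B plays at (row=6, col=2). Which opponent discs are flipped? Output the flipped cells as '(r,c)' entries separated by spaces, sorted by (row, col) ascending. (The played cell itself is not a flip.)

Answer: (5,3)

Derivation:
Dir NW: first cell '.' (not opp) -> no flip
Dir N: first cell '.' (not opp) -> no flip
Dir NE: opp run (5,3) capped by B -> flip
Dir W: first cell '.' (not opp) -> no flip
Dir E: first cell '.' (not opp) -> no flip
Dir SW: first cell '.' (not opp) -> no flip
Dir S: first cell '.' (not opp) -> no flip
Dir SE: first cell '.' (not opp) -> no flip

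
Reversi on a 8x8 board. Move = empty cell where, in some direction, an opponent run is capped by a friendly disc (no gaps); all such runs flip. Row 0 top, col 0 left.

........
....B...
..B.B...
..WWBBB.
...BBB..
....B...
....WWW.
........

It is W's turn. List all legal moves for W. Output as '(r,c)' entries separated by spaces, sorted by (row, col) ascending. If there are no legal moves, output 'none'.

Answer: (0,4) (1,1) (1,2) (1,5) (3,7) (5,3) (5,5)

Derivation:
(0,3): no bracket -> illegal
(0,4): flips 5 -> legal
(0,5): no bracket -> illegal
(1,1): flips 1 -> legal
(1,2): flips 1 -> legal
(1,3): no bracket -> illegal
(1,5): flips 1 -> legal
(2,1): no bracket -> illegal
(2,3): no bracket -> illegal
(2,5): no bracket -> illegal
(2,6): no bracket -> illegal
(2,7): no bracket -> illegal
(3,1): no bracket -> illegal
(3,7): flips 3 -> legal
(4,2): no bracket -> illegal
(4,6): no bracket -> illegal
(4,7): no bracket -> illegal
(5,2): no bracket -> illegal
(5,3): flips 1 -> legal
(5,5): flips 1 -> legal
(5,6): no bracket -> illegal
(6,3): no bracket -> illegal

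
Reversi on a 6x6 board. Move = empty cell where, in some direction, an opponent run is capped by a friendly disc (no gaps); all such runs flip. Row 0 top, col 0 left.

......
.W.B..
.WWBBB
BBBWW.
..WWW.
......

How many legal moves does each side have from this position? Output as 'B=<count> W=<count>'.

Answer: B=10 W=8

Derivation:
-- B to move --
(0,0): no bracket -> illegal
(0,1): flips 2 -> legal
(0,2): no bracket -> illegal
(1,0): flips 1 -> legal
(1,2): flips 2 -> legal
(2,0): flips 2 -> legal
(3,5): flips 2 -> legal
(4,1): no bracket -> illegal
(4,5): flips 1 -> legal
(5,1): flips 2 -> legal
(5,2): flips 3 -> legal
(5,3): flips 3 -> legal
(5,4): flips 3 -> legal
(5,5): no bracket -> illegal
B mobility = 10
-- W to move --
(0,2): no bracket -> illegal
(0,3): flips 2 -> legal
(0,4): flips 1 -> legal
(1,2): flips 1 -> legal
(1,4): flips 1 -> legal
(1,5): flips 1 -> legal
(2,0): flips 1 -> legal
(3,5): no bracket -> illegal
(4,0): flips 1 -> legal
(4,1): flips 1 -> legal
W mobility = 8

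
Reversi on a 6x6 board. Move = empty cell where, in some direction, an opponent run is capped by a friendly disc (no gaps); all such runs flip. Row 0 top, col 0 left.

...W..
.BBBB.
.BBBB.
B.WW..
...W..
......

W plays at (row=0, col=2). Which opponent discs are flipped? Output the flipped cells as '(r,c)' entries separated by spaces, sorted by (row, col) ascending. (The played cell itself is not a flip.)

Dir NW: edge -> no flip
Dir N: edge -> no flip
Dir NE: edge -> no flip
Dir W: first cell '.' (not opp) -> no flip
Dir E: first cell 'W' (not opp) -> no flip
Dir SW: opp run (1,1), next='.' -> no flip
Dir S: opp run (1,2) (2,2) capped by W -> flip
Dir SE: opp run (1,3) (2,4), next='.' -> no flip

Answer: (1,2) (2,2)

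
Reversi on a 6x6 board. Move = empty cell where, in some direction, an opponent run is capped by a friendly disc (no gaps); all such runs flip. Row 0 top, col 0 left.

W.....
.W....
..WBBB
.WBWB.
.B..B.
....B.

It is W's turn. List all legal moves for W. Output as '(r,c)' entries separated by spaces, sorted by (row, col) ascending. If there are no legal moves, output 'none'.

Answer: (1,3) (1,5) (3,5) (4,2) (5,1) (5,5)

Derivation:
(1,2): no bracket -> illegal
(1,3): flips 1 -> legal
(1,4): no bracket -> illegal
(1,5): flips 1 -> legal
(2,1): no bracket -> illegal
(3,0): no bracket -> illegal
(3,5): flips 1 -> legal
(4,0): no bracket -> illegal
(4,2): flips 1 -> legal
(4,3): no bracket -> illegal
(4,5): no bracket -> illegal
(5,0): no bracket -> illegal
(5,1): flips 1 -> legal
(5,2): no bracket -> illegal
(5,3): no bracket -> illegal
(5,5): flips 1 -> legal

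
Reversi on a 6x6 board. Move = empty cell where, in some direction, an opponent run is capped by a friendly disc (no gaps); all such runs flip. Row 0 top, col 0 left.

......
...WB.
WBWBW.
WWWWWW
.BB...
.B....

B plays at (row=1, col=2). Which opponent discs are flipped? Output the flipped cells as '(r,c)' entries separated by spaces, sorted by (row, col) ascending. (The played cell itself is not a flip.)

Dir NW: first cell '.' (not opp) -> no flip
Dir N: first cell '.' (not opp) -> no flip
Dir NE: first cell '.' (not opp) -> no flip
Dir W: first cell '.' (not opp) -> no flip
Dir E: opp run (1,3) capped by B -> flip
Dir SW: first cell 'B' (not opp) -> no flip
Dir S: opp run (2,2) (3,2) capped by B -> flip
Dir SE: first cell 'B' (not opp) -> no flip

Answer: (1,3) (2,2) (3,2)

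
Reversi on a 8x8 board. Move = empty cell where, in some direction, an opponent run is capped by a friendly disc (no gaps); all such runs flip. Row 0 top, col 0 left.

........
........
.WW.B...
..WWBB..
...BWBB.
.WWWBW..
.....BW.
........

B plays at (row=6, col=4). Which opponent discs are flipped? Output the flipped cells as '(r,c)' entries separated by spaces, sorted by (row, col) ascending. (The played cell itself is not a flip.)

Answer: (5,5)

Derivation:
Dir NW: opp run (5,3), next='.' -> no flip
Dir N: first cell 'B' (not opp) -> no flip
Dir NE: opp run (5,5) capped by B -> flip
Dir W: first cell '.' (not opp) -> no flip
Dir E: first cell 'B' (not opp) -> no flip
Dir SW: first cell '.' (not opp) -> no flip
Dir S: first cell '.' (not opp) -> no flip
Dir SE: first cell '.' (not opp) -> no flip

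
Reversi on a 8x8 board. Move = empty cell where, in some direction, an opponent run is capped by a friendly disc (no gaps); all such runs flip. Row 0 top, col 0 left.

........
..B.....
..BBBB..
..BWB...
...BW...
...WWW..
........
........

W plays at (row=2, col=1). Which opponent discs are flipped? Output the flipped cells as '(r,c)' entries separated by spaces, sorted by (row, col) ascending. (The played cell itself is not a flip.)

Dir NW: first cell '.' (not opp) -> no flip
Dir N: first cell '.' (not opp) -> no flip
Dir NE: opp run (1,2), next='.' -> no flip
Dir W: first cell '.' (not opp) -> no flip
Dir E: opp run (2,2) (2,3) (2,4) (2,5), next='.' -> no flip
Dir SW: first cell '.' (not opp) -> no flip
Dir S: first cell '.' (not opp) -> no flip
Dir SE: opp run (3,2) (4,3) capped by W -> flip

Answer: (3,2) (4,3)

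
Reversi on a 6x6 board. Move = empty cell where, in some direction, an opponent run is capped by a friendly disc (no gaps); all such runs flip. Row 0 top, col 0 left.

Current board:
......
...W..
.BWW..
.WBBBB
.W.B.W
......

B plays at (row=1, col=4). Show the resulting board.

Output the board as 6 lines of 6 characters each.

Place B at (1,4); scan 8 dirs for brackets.
Dir NW: first cell '.' (not opp) -> no flip
Dir N: first cell '.' (not opp) -> no flip
Dir NE: first cell '.' (not opp) -> no flip
Dir W: opp run (1,3), next='.' -> no flip
Dir E: first cell '.' (not opp) -> no flip
Dir SW: opp run (2,3) capped by B -> flip
Dir S: first cell '.' (not opp) -> no flip
Dir SE: first cell '.' (not opp) -> no flip
All flips: (2,3)

Answer: ......
...WB.
.BWB..
.WBBBB
.W.B.W
......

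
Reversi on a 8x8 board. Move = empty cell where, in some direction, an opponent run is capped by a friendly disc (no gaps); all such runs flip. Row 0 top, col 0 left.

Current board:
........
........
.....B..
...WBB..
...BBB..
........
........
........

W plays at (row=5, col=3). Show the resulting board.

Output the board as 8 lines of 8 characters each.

Place W at (5,3); scan 8 dirs for brackets.
Dir NW: first cell '.' (not opp) -> no flip
Dir N: opp run (4,3) capped by W -> flip
Dir NE: opp run (4,4) (3,5), next='.' -> no flip
Dir W: first cell '.' (not opp) -> no flip
Dir E: first cell '.' (not opp) -> no flip
Dir SW: first cell '.' (not opp) -> no flip
Dir S: first cell '.' (not opp) -> no flip
Dir SE: first cell '.' (not opp) -> no flip
All flips: (4,3)

Answer: ........
........
.....B..
...WBB..
...WBB..
...W....
........
........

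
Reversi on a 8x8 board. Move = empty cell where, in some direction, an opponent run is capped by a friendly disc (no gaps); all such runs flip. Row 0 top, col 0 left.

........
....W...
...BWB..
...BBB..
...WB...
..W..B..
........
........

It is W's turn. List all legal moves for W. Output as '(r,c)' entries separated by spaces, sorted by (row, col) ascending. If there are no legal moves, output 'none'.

(1,2): no bracket -> illegal
(1,3): flips 2 -> legal
(1,5): no bracket -> illegal
(1,6): flips 2 -> legal
(2,2): flips 1 -> legal
(2,6): flips 1 -> legal
(3,2): flips 1 -> legal
(3,6): flips 1 -> legal
(4,2): flips 1 -> legal
(4,5): flips 1 -> legal
(4,6): flips 1 -> legal
(5,3): no bracket -> illegal
(5,4): flips 2 -> legal
(5,6): no bracket -> illegal
(6,4): no bracket -> illegal
(6,5): no bracket -> illegal
(6,6): no bracket -> illegal

Answer: (1,3) (1,6) (2,2) (2,6) (3,2) (3,6) (4,2) (4,5) (4,6) (5,4)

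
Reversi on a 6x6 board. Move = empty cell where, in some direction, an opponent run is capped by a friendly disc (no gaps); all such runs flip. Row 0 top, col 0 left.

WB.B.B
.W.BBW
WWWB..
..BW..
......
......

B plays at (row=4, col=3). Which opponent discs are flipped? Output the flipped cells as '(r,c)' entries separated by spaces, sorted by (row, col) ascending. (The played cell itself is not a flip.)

Dir NW: first cell 'B' (not opp) -> no flip
Dir N: opp run (3,3) capped by B -> flip
Dir NE: first cell '.' (not opp) -> no flip
Dir W: first cell '.' (not opp) -> no flip
Dir E: first cell '.' (not opp) -> no flip
Dir SW: first cell '.' (not opp) -> no flip
Dir S: first cell '.' (not opp) -> no flip
Dir SE: first cell '.' (not opp) -> no flip

Answer: (3,3)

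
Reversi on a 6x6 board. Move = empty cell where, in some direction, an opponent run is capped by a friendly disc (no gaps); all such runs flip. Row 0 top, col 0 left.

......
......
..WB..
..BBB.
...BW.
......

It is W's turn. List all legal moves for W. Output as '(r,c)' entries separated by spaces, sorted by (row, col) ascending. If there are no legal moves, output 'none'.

Answer: (2,4) (4,2)

Derivation:
(1,2): no bracket -> illegal
(1,3): no bracket -> illegal
(1,4): no bracket -> illegal
(2,1): no bracket -> illegal
(2,4): flips 2 -> legal
(2,5): no bracket -> illegal
(3,1): no bracket -> illegal
(3,5): no bracket -> illegal
(4,1): no bracket -> illegal
(4,2): flips 2 -> legal
(4,5): no bracket -> illegal
(5,2): no bracket -> illegal
(5,3): no bracket -> illegal
(5,4): no bracket -> illegal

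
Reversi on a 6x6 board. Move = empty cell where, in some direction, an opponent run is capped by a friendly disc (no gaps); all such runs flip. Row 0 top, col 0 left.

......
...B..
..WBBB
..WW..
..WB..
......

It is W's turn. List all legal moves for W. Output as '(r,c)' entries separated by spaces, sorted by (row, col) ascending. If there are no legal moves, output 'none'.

(0,2): no bracket -> illegal
(0,3): flips 2 -> legal
(0,4): flips 1 -> legal
(1,2): no bracket -> illegal
(1,4): flips 1 -> legal
(1,5): flips 1 -> legal
(3,4): no bracket -> illegal
(3,5): no bracket -> illegal
(4,4): flips 1 -> legal
(5,2): no bracket -> illegal
(5,3): flips 1 -> legal
(5,4): flips 1 -> legal

Answer: (0,3) (0,4) (1,4) (1,5) (4,4) (5,3) (5,4)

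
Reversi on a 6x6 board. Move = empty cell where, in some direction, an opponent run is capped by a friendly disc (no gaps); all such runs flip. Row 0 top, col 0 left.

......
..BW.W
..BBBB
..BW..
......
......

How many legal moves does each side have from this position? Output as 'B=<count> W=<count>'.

Answer: B=9 W=3

Derivation:
-- B to move --
(0,2): flips 1 -> legal
(0,3): flips 1 -> legal
(0,4): flips 1 -> legal
(0,5): flips 1 -> legal
(1,4): flips 1 -> legal
(3,4): flips 1 -> legal
(4,2): flips 1 -> legal
(4,3): flips 1 -> legal
(4,4): flips 1 -> legal
B mobility = 9
-- W to move --
(0,1): no bracket -> illegal
(0,2): no bracket -> illegal
(0,3): no bracket -> illegal
(1,1): flips 2 -> legal
(1,4): no bracket -> illegal
(2,1): no bracket -> illegal
(3,1): flips 2 -> legal
(3,4): no bracket -> illegal
(3,5): flips 2 -> legal
(4,1): no bracket -> illegal
(4,2): no bracket -> illegal
(4,3): no bracket -> illegal
W mobility = 3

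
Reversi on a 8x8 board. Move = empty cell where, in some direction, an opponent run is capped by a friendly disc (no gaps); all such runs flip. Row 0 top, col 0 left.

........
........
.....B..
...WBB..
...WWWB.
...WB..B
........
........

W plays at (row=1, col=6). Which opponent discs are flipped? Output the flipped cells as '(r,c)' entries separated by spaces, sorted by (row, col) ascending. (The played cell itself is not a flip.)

Answer: (2,5) (3,4)

Derivation:
Dir NW: first cell '.' (not opp) -> no flip
Dir N: first cell '.' (not opp) -> no flip
Dir NE: first cell '.' (not opp) -> no flip
Dir W: first cell '.' (not opp) -> no flip
Dir E: first cell '.' (not opp) -> no flip
Dir SW: opp run (2,5) (3,4) capped by W -> flip
Dir S: first cell '.' (not opp) -> no flip
Dir SE: first cell '.' (not opp) -> no flip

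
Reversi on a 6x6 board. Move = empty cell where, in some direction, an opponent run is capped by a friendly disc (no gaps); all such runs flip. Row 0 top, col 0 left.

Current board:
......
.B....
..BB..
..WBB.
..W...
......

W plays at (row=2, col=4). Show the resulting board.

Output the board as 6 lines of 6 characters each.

Place W at (2,4); scan 8 dirs for brackets.
Dir NW: first cell '.' (not opp) -> no flip
Dir N: first cell '.' (not opp) -> no flip
Dir NE: first cell '.' (not opp) -> no flip
Dir W: opp run (2,3) (2,2), next='.' -> no flip
Dir E: first cell '.' (not opp) -> no flip
Dir SW: opp run (3,3) capped by W -> flip
Dir S: opp run (3,4), next='.' -> no flip
Dir SE: first cell '.' (not opp) -> no flip
All flips: (3,3)

Answer: ......
.B....
..BBW.
..WWB.
..W...
......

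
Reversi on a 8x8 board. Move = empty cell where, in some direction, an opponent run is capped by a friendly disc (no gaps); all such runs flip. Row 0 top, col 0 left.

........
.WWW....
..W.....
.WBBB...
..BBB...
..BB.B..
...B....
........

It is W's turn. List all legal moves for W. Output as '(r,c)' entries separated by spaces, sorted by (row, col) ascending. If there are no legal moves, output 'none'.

(2,1): no bracket -> illegal
(2,3): no bracket -> illegal
(2,4): no bracket -> illegal
(2,5): no bracket -> illegal
(3,5): flips 3 -> legal
(4,1): no bracket -> illegal
(4,5): no bracket -> illegal
(4,6): no bracket -> illegal
(5,1): no bracket -> illegal
(5,4): no bracket -> illegal
(5,6): no bracket -> illegal
(6,1): no bracket -> illegal
(6,2): flips 3 -> legal
(6,4): flips 2 -> legal
(6,5): no bracket -> illegal
(6,6): flips 3 -> legal
(7,2): no bracket -> illegal
(7,3): no bracket -> illegal
(7,4): no bracket -> illegal

Answer: (3,5) (6,2) (6,4) (6,6)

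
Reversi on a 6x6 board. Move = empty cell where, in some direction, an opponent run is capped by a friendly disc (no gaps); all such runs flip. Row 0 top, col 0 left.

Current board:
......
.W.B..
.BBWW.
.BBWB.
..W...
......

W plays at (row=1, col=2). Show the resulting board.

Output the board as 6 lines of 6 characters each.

Answer: ......
.WWB..
.BWWW.
.BWWB.
..W...
......

Derivation:
Place W at (1,2); scan 8 dirs for brackets.
Dir NW: first cell '.' (not opp) -> no flip
Dir N: first cell '.' (not opp) -> no flip
Dir NE: first cell '.' (not opp) -> no flip
Dir W: first cell 'W' (not opp) -> no flip
Dir E: opp run (1,3), next='.' -> no flip
Dir SW: opp run (2,1), next='.' -> no flip
Dir S: opp run (2,2) (3,2) capped by W -> flip
Dir SE: first cell 'W' (not opp) -> no flip
All flips: (2,2) (3,2)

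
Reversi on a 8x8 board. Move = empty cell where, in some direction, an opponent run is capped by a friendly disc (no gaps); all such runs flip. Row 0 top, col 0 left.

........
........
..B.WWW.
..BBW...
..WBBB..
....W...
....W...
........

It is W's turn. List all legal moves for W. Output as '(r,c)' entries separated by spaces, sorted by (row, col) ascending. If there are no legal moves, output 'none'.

Answer: (1,2) (2,1) (3,1) (3,6) (4,6) (5,2) (5,6)

Derivation:
(1,1): no bracket -> illegal
(1,2): flips 2 -> legal
(1,3): no bracket -> illegal
(2,1): flips 2 -> legal
(2,3): no bracket -> illegal
(3,1): flips 2 -> legal
(3,5): no bracket -> illegal
(3,6): flips 1 -> legal
(4,1): no bracket -> illegal
(4,6): flips 3 -> legal
(5,2): flips 1 -> legal
(5,3): no bracket -> illegal
(5,5): no bracket -> illegal
(5,6): flips 1 -> legal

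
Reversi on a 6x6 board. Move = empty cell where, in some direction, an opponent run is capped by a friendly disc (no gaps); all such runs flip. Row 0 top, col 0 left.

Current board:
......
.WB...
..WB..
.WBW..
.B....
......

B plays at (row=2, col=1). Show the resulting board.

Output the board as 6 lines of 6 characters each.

Place B at (2,1); scan 8 dirs for brackets.
Dir NW: first cell '.' (not opp) -> no flip
Dir N: opp run (1,1), next='.' -> no flip
Dir NE: first cell 'B' (not opp) -> no flip
Dir W: first cell '.' (not opp) -> no flip
Dir E: opp run (2,2) capped by B -> flip
Dir SW: first cell '.' (not opp) -> no flip
Dir S: opp run (3,1) capped by B -> flip
Dir SE: first cell 'B' (not opp) -> no flip
All flips: (2,2) (3,1)

Answer: ......
.WB...
.BBB..
.BBW..
.B....
......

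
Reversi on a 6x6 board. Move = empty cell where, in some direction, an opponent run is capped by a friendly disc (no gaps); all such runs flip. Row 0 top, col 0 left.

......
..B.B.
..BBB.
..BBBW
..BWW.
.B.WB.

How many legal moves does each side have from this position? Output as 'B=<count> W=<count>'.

-- B to move --
(2,5): no bracket -> illegal
(4,5): flips 2 -> legal
(5,2): flips 2 -> legal
(5,5): flips 1 -> legal
B mobility = 3
-- W to move --
(0,1): no bracket -> illegal
(0,2): no bracket -> illegal
(0,3): no bracket -> illegal
(0,4): flips 3 -> legal
(0,5): no bracket -> illegal
(1,1): flips 2 -> legal
(1,3): flips 3 -> legal
(1,5): no bracket -> illegal
(2,1): flips 1 -> legal
(2,5): flips 1 -> legal
(3,1): flips 4 -> legal
(4,0): no bracket -> illegal
(4,1): flips 1 -> legal
(4,5): no bracket -> illegal
(5,0): no bracket -> illegal
(5,2): no bracket -> illegal
(5,5): flips 1 -> legal
W mobility = 8

Answer: B=3 W=8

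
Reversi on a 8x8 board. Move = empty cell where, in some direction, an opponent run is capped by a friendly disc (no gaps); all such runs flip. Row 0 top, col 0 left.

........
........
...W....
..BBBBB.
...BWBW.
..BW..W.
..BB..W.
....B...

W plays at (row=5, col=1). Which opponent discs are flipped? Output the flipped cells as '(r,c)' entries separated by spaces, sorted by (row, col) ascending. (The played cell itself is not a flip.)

Dir NW: first cell '.' (not opp) -> no flip
Dir N: first cell '.' (not opp) -> no flip
Dir NE: first cell '.' (not opp) -> no flip
Dir W: first cell '.' (not opp) -> no flip
Dir E: opp run (5,2) capped by W -> flip
Dir SW: first cell '.' (not opp) -> no flip
Dir S: first cell '.' (not opp) -> no flip
Dir SE: opp run (6,2), next='.' -> no flip

Answer: (5,2)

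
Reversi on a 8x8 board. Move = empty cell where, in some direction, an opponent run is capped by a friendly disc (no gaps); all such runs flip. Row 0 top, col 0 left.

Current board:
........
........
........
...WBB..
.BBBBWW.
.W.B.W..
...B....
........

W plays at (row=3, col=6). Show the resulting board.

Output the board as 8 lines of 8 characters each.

Answer: ........
........
........
...WWWW.
.BBBBWW.
.W.B.W..
...B....
........

Derivation:
Place W at (3,6); scan 8 dirs for brackets.
Dir NW: first cell '.' (not opp) -> no flip
Dir N: first cell '.' (not opp) -> no flip
Dir NE: first cell '.' (not opp) -> no flip
Dir W: opp run (3,5) (3,4) capped by W -> flip
Dir E: first cell '.' (not opp) -> no flip
Dir SW: first cell 'W' (not opp) -> no flip
Dir S: first cell 'W' (not opp) -> no flip
Dir SE: first cell '.' (not opp) -> no flip
All flips: (3,4) (3,5)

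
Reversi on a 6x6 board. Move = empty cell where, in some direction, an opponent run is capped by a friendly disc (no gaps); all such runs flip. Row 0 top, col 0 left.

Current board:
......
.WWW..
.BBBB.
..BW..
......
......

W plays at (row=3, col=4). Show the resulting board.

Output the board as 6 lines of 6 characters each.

Place W at (3,4); scan 8 dirs for brackets.
Dir NW: opp run (2,3) capped by W -> flip
Dir N: opp run (2,4), next='.' -> no flip
Dir NE: first cell '.' (not opp) -> no flip
Dir W: first cell 'W' (not opp) -> no flip
Dir E: first cell '.' (not opp) -> no flip
Dir SW: first cell '.' (not opp) -> no flip
Dir S: first cell '.' (not opp) -> no flip
Dir SE: first cell '.' (not opp) -> no flip
All flips: (2,3)

Answer: ......
.WWW..
.BBWB.
..BWW.
......
......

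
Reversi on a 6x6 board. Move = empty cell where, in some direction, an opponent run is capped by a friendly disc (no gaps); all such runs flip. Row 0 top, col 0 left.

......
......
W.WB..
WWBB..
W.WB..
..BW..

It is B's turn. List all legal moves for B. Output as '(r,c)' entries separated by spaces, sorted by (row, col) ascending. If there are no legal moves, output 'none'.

Answer: (1,1) (1,2) (2,1) (4,1) (5,1) (5,4)

Derivation:
(1,0): no bracket -> illegal
(1,1): flips 1 -> legal
(1,2): flips 1 -> legal
(1,3): no bracket -> illegal
(2,1): flips 1 -> legal
(4,1): flips 1 -> legal
(4,4): no bracket -> illegal
(5,0): no bracket -> illegal
(5,1): flips 1 -> legal
(5,4): flips 1 -> legal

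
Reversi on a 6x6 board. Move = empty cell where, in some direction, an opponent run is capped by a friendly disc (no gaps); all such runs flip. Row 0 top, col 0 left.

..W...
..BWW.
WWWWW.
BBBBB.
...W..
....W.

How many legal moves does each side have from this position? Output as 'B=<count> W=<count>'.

Answer: B=8 W=9

Derivation:
-- B to move --
(0,1): no bracket -> illegal
(0,3): flips 2 -> legal
(0,4): flips 4 -> legal
(0,5): flips 2 -> legal
(1,0): flips 2 -> legal
(1,1): flips 2 -> legal
(1,5): flips 3 -> legal
(2,5): no bracket -> illegal
(3,5): no bracket -> illegal
(4,2): no bracket -> illegal
(4,4): no bracket -> illegal
(4,5): no bracket -> illegal
(5,2): flips 1 -> legal
(5,3): flips 1 -> legal
(5,5): no bracket -> illegal
B mobility = 8
-- W to move --
(0,1): flips 1 -> legal
(0,3): flips 1 -> legal
(1,1): flips 1 -> legal
(2,5): flips 1 -> legal
(3,5): no bracket -> illegal
(4,0): flips 2 -> legal
(4,1): flips 2 -> legal
(4,2): flips 3 -> legal
(4,4): flips 2 -> legal
(4,5): flips 1 -> legal
W mobility = 9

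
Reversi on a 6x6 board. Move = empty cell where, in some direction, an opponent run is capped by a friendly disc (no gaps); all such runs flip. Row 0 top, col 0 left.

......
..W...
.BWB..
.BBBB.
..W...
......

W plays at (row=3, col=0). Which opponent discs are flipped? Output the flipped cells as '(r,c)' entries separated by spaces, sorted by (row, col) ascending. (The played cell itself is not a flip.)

Dir NW: edge -> no flip
Dir N: first cell '.' (not opp) -> no flip
Dir NE: opp run (2,1) capped by W -> flip
Dir W: edge -> no flip
Dir E: opp run (3,1) (3,2) (3,3) (3,4), next='.' -> no flip
Dir SW: edge -> no flip
Dir S: first cell '.' (not opp) -> no flip
Dir SE: first cell '.' (not opp) -> no flip

Answer: (2,1)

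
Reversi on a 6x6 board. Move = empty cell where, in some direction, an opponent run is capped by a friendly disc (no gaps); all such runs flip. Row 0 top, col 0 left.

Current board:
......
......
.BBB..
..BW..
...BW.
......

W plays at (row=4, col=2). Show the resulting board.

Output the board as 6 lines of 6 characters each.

Answer: ......
......
.BBB..
..BW..
..WWW.
......

Derivation:
Place W at (4,2); scan 8 dirs for brackets.
Dir NW: first cell '.' (not opp) -> no flip
Dir N: opp run (3,2) (2,2), next='.' -> no flip
Dir NE: first cell 'W' (not opp) -> no flip
Dir W: first cell '.' (not opp) -> no flip
Dir E: opp run (4,3) capped by W -> flip
Dir SW: first cell '.' (not opp) -> no flip
Dir S: first cell '.' (not opp) -> no flip
Dir SE: first cell '.' (not opp) -> no flip
All flips: (4,3)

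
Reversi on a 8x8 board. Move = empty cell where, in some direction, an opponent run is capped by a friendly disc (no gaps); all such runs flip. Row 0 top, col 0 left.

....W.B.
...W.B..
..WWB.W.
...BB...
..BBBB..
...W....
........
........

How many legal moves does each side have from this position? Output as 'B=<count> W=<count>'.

Answer: B=9 W=5

Derivation:
-- B to move --
(0,2): flips 1 -> legal
(0,3): flips 2 -> legal
(0,5): no bracket -> illegal
(1,1): flips 1 -> legal
(1,2): flips 1 -> legal
(1,4): no bracket -> illegal
(1,6): no bracket -> illegal
(1,7): no bracket -> illegal
(2,1): flips 2 -> legal
(2,5): no bracket -> illegal
(2,7): no bracket -> illegal
(3,1): no bracket -> illegal
(3,2): no bracket -> illegal
(3,5): no bracket -> illegal
(3,6): no bracket -> illegal
(3,7): flips 1 -> legal
(5,2): no bracket -> illegal
(5,4): no bracket -> illegal
(6,2): flips 1 -> legal
(6,3): flips 1 -> legal
(6,4): flips 1 -> legal
B mobility = 9
-- W to move --
(0,5): no bracket -> illegal
(0,7): no bracket -> illegal
(1,4): no bracket -> illegal
(1,6): no bracket -> illegal
(1,7): no bracket -> illegal
(2,5): flips 1 -> legal
(3,1): flips 1 -> legal
(3,2): no bracket -> illegal
(3,5): flips 2 -> legal
(3,6): no bracket -> illegal
(4,1): no bracket -> illegal
(4,6): no bracket -> illegal
(5,1): no bracket -> illegal
(5,2): no bracket -> illegal
(5,4): no bracket -> illegal
(5,5): flips 2 -> legal
(5,6): flips 2 -> legal
W mobility = 5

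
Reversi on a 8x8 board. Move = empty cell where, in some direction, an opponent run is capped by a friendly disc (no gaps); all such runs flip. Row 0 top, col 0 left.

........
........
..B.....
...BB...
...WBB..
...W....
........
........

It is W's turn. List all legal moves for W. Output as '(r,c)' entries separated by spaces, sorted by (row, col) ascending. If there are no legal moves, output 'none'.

(1,1): no bracket -> illegal
(1,2): no bracket -> illegal
(1,3): no bracket -> illegal
(2,1): no bracket -> illegal
(2,3): flips 1 -> legal
(2,4): no bracket -> illegal
(2,5): flips 1 -> legal
(3,1): no bracket -> illegal
(3,2): no bracket -> illegal
(3,5): flips 1 -> legal
(3,6): no bracket -> illegal
(4,2): no bracket -> illegal
(4,6): flips 2 -> legal
(5,4): no bracket -> illegal
(5,5): no bracket -> illegal
(5,6): no bracket -> illegal

Answer: (2,3) (2,5) (3,5) (4,6)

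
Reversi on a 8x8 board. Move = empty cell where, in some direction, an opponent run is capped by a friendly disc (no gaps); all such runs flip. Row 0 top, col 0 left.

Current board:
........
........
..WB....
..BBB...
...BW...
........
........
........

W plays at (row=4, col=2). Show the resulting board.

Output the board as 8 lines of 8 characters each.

Place W at (4,2); scan 8 dirs for brackets.
Dir NW: first cell '.' (not opp) -> no flip
Dir N: opp run (3,2) capped by W -> flip
Dir NE: opp run (3,3), next='.' -> no flip
Dir W: first cell '.' (not opp) -> no flip
Dir E: opp run (4,3) capped by W -> flip
Dir SW: first cell '.' (not opp) -> no flip
Dir S: first cell '.' (not opp) -> no flip
Dir SE: first cell '.' (not opp) -> no flip
All flips: (3,2) (4,3)

Answer: ........
........
..WB....
..WBB...
..WWW...
........
........
........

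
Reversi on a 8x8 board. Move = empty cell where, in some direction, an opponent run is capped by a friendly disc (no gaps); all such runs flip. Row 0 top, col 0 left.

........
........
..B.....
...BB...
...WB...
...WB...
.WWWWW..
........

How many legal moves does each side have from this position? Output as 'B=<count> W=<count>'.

Answer: B=8 W=6

Derivation:
-- B to move --
(3,2): flips 1 -> legal
(4,2): flips 1 -> legal
(5,0): no bracket -> illegal
(5,1): no bracket -> illegal
(5,2): flips 2 -> legal
(5,5): no bracket -> illegal
(5,6): no bracket -> illegal
(6,0): no bracket -> illegal
(6,6): no bracket -> illegal
(7,0): no bracket -> illegal
(7,1): flips 2 -> legal
(7,2): flips 1 -> legal
(7,3): flips 3 -> legal
(7,4): flips 1 -> legal
(7,5): no bracket -> illegal
(7,6): flips 1 -> legal
B mobility = 8
-- W to move --
(1,1): no bracket -> illegal
(1,2): no bracket -> illegal
(1,3): no bracket -> illegal
(2,1): no bracket -> illegal
(2,3): flips 1 -> legal
(2,4): flips 3 -> legal
(2,5): flips 1 -> legal
(3,1): no bracket -> illegal
(3,2): no bracket -> illegal
(3,5): flips 1 -> legal
(4,2): no bracket -> illegal
(4,5): flips 2 -> legal
(5,5): flips 1 -> legal
W mobility = 6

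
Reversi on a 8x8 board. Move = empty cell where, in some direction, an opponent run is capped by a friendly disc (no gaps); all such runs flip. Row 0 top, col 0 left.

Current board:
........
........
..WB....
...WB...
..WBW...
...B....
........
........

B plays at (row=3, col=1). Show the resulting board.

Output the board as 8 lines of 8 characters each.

Answer: ........
........
..WB....
.B.WB...
..BBW...
...B....
........
........

Derivation:
Place B at (3,1); scan 8 dirs for brackets.
Dir NW: first cell '.' (not opp) -> no flip
Dir N: first cell '.' (not opp) -> no flip
Dir NE: opp run (2,2), next='.' -> no flip
Dir W: first cell '.' (not opp) -> no flip
Dir E: first cell '.' (not opp) -> no flip
Dir SW: first cell '.' (not opp) -> no flip
Dir S: first cell '.' (not opp) -> no flip
Dir SE: opp run (4,2) capped by B -> flip
All flips: (4,2)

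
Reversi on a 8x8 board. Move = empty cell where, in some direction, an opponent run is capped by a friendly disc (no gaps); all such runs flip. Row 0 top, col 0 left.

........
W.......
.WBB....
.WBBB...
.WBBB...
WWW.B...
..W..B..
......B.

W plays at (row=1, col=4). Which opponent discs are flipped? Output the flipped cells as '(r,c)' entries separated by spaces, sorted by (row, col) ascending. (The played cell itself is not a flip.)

Answer: (2,3) (3,2)

Derivation:
Dir NW: first cell '.' (not opp) -> no flip
Dir N: first cell '.' (not opp) -> no flip
Dir NE: first cell '.' (not opp) -> no flip
Dir W: first cell '.' (not opp) -> no flip
Dir E: first cell '.' (not opp) -> no flip
Dir SW: opp run (2,3) (3,2) capped by W -> flip
Dir S: first cell '.' (not opp) -> no flip
Dir SE: first cell '.' (not opp) -> no flip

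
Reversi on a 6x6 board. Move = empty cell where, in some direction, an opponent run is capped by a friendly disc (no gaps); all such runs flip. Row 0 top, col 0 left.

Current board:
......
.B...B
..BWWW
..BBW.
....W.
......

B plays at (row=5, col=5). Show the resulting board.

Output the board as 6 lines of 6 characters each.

Place B at (5,5); scan 8 dirs for brackets.
Dir NW: opp run (4,4) capped by B -> flip
Dir N: first cell '.' (not opp) -> no flip
Dir NE: edge -> no flip
Dir W: first cell '.' (not opp) -> no flip
Dir E: edge -> no flip
Dir SW: edge -> no flip
Dir S: edge -> no flip
Dir SE: edge -> no flip
All flips: (4,4)

Answer: ......
.B...B
..BWWW
..BBW.
....B.
.....B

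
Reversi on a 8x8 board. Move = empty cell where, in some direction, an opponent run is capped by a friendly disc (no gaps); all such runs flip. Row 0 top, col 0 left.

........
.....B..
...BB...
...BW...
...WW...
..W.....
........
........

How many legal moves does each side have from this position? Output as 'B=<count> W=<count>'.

-- B to move --
(2,5): no bracket -> illegal
(3,2): no bracket -> illegal
(3,5): flips 1 -> legal
(4,1): no bracket -> illegal
(4,2): no bracket -> illegal
(4,5): flips 1 -> legal
(5,1): no bracket -> illegal
(5,3): flips 1 -> legal
(5,4): flips 2 -> legal
(5,5): flips 1 -> legal
(6,1): no bracket -> illegal
(6,2): no bracket -> illegal
(6,3): no bracket -> illegal
B mobility = 5
-- W to move --
(0,4): no bracket -> illegal
(0,5): no bracket -> illegal
(0,6): no bracket -> illegal
(1,2): flips 1 -> legal
(1,3): flips 2 -> legal
(1,4): flips 1 -> legal
(1,6): no bracket -> illegal
(2,2): flips 1 -> legal
(2,5): no bracket -> illegal
(2,6): no bracket -> illegal
(3,2): flips 1 -> legal
(3,5): no bracket -> illegal
(4,2): no bracket -> illegal
W mobility = 5

Answer: B=5 W=5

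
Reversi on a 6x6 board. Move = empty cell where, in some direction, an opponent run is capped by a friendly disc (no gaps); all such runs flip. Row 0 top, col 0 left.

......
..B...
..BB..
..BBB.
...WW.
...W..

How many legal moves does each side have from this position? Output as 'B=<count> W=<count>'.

Answer: B=3 W=5

Derivation:
-- B to move --
(3,5): no bracket -> illegal
(4,2): no bracket -> illegal
(4,5): no bracket -> illegal
(5,2): flips 1 -> legal
(5,4): flips 2 -> legal
(5,5): flips 1 -> legal
B mobility = 3
-- W to move --
(0,1): no bracket -> illegal
(0,2): no bracket -> illegal
(0,3): no bracket -> illegal
(1,1): flips 2 -> legal
(1,3): flips 2 -> legal
(1,4): no bracket -> illegal
(2,1): flips 1 -> legal
(2,4): flips 1 -> legal
(2,5): flips 1 -> legal
(3,1): no bracket -> illegal
(3,5): no bracket -> illegal
(4,1): no bracket -> illegal
(4,2): no bracket -> illegal
(4,5): no bracket -> illegal
W mobility = 5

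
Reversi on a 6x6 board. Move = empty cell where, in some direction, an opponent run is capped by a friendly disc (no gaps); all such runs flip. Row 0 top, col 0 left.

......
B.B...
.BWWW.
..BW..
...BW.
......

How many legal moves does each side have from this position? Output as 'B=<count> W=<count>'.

-- B to move --
(1,1): no bracket -> illegal
(1,3): flips 2 -> legal
(1,4): flips 1 -> legal
(1,5): no bracket -> illegal
(2,5): flips 3 -> legal
(3,1): no bracket -> illegal
(3,4): flips 2 -> legal
(3,5): no bracket -> illegal
(4,2): no bracket -> illegal
(4,5): flips 1 -> legal
(5,3): no bracket -> illegal
(5,4): no bracket -> illegal
(5,5): no bracket -> illegal
B mobility = 5
-- W to move --
(0,0): no bracket -> illegal
(0,1): flips 1 -> legal
(0,2): flips 1 -> legal
(0,3): no bracket -> illegal
(1,1): no bracket -> illegal
(1,3): no bracket -> illegal
(2,0): flips 1 -> legal
(3,0): no bracket -> illegal
(3,1): flips 1 -> legal
(3,4): no bracket -> illegal
(4,1): flips 1 -> legal
(4,2): flips 2 -> legal
(5,2): no bracket -> illegal
(5,3): flips 1 -> legal
(5,4): no bracket -> illegal
W mobility = 7

Answer: B=5 W=7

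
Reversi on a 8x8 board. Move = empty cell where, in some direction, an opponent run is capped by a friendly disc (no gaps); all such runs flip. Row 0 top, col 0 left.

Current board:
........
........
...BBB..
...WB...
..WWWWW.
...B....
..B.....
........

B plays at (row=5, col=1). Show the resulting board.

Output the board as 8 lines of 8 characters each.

Place B at (5,1); scan 8 dirs for brackets.
Dir NW: first cell '.' (not opp) -> no flip
Dir N: first cell '.' (not opp) -> no flip
Dir NE: opp run (4,2) (3,3) capped by B -> flip
Dir W: first cell '.' (not opp) -> no flip
Dir E: first cell '.' (not opp) -> no flip
Dir SW: first cell '.' (not opp) -> no flip
Dir S: first cell '.' (not opp) -> no flip
Dir SE: first cell 'B' (not opp) -> no flip
All flips: (3,3) (4,2)

Answer: ........
........
...BBB..
...BB...
..BWWWW.
.B.B....
..B.....
........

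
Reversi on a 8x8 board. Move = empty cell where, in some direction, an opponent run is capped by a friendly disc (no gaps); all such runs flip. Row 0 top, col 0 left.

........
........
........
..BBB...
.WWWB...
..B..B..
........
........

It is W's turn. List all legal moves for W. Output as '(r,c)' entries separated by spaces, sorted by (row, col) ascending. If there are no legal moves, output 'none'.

Answer: (2,1) (2,2) (2,3) (2,4) (2,5) (4,5) (6,1) (6,2) (6,3)

Derivation:
(2,1): flips 1 -> legal
(2,2): flips 1 -> legal
(2,3): flips 2 -> legal
(2,4): flips 1 -> legal
(2,5): flips 1 -> legal
(3,1): no bracket -> illegal
(3,5): no bracket -> illegal
(4,5): flips 1 -> legal
(4,6): no bracket -> illegal
(5,1): no bracket -> illegal
(5,3): no bracket -> illegal
(5,4): no bracket -> illegal
(5,6): no bracket -> illegal
(6,1): flips 1 -> legal
(6,2): flips 1 -> legal
(6,3): flips 1 -> legal
(6,4): no bracket -> illegal
(6,5): no bracket -> illegal
(6,6): no bracket -> illegal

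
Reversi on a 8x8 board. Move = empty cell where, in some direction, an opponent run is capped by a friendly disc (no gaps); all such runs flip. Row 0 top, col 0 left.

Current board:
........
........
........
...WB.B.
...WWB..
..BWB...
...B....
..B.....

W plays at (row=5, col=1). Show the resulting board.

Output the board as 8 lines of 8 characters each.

Place W at (5,1); scan 8 dirs for brackets.
Dir NW: first cell '.' (not opp) -> no flip
Dir N: first cell '.' (not opp) -> no flip
Dir NE: first cell '.' (not opp) -> no flip
Dir W: first cell '.' (not opp) -> no flip
Dir E: opp run (5,2) capped by W -> flip
Dir SW: first cell '.' (not opp) -> no flip
Dir S: first cell '.' (not opp) -> no flip
Dir SE: first cell '.' (not opp) -> no flip
All flips: (5,2)

Answer: ........
........
........
...WB.B.
...WWB..
.WWWB...
...B....
..B.....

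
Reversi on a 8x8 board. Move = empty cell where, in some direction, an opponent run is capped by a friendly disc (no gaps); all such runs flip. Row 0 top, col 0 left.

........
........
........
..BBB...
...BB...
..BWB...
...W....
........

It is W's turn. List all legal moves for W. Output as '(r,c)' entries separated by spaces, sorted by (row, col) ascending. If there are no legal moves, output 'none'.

Answer: (2,3) (3,5) (4,1) (4,5) (5,1) (5,5)

Derivation:
(2,1): no bracket -> illegal
(2,2): no bracket -> illegal
(2,3): flips 2 -> legal
(2,4): no bracket -> illegal
(2,5): no bracket -> illegal
(3,1): no bracket -> illegal
(3,5): flips 1 -> legal
(4,1): flips 1 -> legal
(4,2): no bracket -> illegal
(4,5): flips 1 -> legal
(5,1): flips 1 -> legal
(5,5): flips 1 -> legal
(6,1): no bracket -> illegal
(6,2): no bracket -> illegal
(6,4): no bracket -> illegal
(6,5): no bracket -> illegal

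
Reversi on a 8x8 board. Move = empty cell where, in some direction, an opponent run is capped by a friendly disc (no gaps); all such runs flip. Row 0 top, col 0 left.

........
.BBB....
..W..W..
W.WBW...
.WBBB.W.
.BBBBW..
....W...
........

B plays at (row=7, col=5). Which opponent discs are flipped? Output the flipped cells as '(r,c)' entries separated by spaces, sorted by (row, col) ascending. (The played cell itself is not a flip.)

Answer: (6,4)

Derivation:
Dir NW: opp run (6,4) capped by B -> flip
Dir N: first cell '.' (not opp) -> no flip
Dir NE: first cell '.' (not opp) -> no flip
Dir W: first cell '.' (not opp) -> no flip
Dir E: first cell '.' (not opp) -> no flip
Dir SW: edge -> no flip
Dir S: edge -> no flip
Dir SE: edge -> no flip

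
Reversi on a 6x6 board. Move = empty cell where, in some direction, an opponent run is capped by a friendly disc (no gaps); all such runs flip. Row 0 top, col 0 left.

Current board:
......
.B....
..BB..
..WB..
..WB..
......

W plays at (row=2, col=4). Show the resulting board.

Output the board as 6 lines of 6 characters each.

Answer: ......
.B....
..BBW.
..WW..
..WB..
......

Derivation:
Place W at (2,4); scan 8 dirs for brackets.
Dir NW: first cell '.' (not opp) -> no flip
Dir N: first cell '.' (not opp) -> no flip
Dir NE: first cell '.' (not opp) -> no flip
Dir W: opp run (2,3) (2,2), next='.' -> no flip
Dir E: first cell '.' (not opp) -> no flip
Dir SW: opp run (3,3) capped by W -> flip
Dir S: first cell '.' (not opp) -> no flip
Dir SE: first cell '.' (not opp) -> no flip
All flips: (3,3)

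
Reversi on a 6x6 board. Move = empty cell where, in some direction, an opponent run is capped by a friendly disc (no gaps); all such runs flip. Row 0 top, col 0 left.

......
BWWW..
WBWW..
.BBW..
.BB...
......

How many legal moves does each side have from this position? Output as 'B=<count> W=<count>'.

-- B to move --
(0,0): no bracket -> illegal
(0,1): flips 1 -> legal
(0,2): flips 2 -> legal
(0,3): flips 1 -> legal
(0,4): flips 2 -> legal
(1,4): flips 4 -> legal
(2,4): flips 3 -> legal
(3,0): flips 1 -> legal
(3,4): flips 1 -> legal
(4,3): no bracket -> illegal
(4,4): no bracket -> illegal
B mobility = 8
-- W to move --
(0,0): flips 1 -> legal
(0,1): no bracket -> illegal
(3,0): flips 3 -> legal
(4,0): flips 1 -> legal
(4,3): no bracket -> illegal
(5,0): flips 2 -> legal
(5,1): flips 4 -> legal
(5,2): flips 2 -> legal
(5,3): flips 2 -> legal
W mobility = 7

Answer: B=8 W=7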